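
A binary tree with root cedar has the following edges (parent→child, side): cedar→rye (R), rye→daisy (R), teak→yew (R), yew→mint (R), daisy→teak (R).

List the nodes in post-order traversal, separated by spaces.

mint yew teak daisy rye cedar

Post-order visits the left subtree, then the right subtree, then the node.
At cedar: no left child.
At cedar: go right to rye.
  At rye: no left child.
  At rye: go right to daisy.
    At daisy: no left child.
    At daisy: go right to teak.
      At teak: no left child.
      At teak: go right to yew.
        At yew: no left child.
        At yew: go right to mint.
          mint is a leaf — visit mint.
        Visit yew.
      Visit teak.
    Visit daisy.
  Visit rye.
Visit cedar.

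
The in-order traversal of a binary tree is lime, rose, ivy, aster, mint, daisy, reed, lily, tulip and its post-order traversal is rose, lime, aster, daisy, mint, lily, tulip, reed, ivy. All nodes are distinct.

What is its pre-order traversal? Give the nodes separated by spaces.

The last element of post-order is the root; it splits in-order into left and right subtrees.
Root ivy: left subtree has 2 nodes {lime, rose}, right has 6 {aster, mint, daisy, reed, lily, tulip}.
  Root lime: left subtree has 0 nodes { }, right has 1 {rose}.
  Root reed: left subtree has 3 nodes {aster, mint, daisy}, right has 2 {lily, tulip}.
    Root mint: left subtree has 1 node {aster}, right has 1 {daisy}.
    Root tulip: left subtree has 1 node {lily}, right has 0 { }.

ivy lime rose reed mint aster daisy tulip lily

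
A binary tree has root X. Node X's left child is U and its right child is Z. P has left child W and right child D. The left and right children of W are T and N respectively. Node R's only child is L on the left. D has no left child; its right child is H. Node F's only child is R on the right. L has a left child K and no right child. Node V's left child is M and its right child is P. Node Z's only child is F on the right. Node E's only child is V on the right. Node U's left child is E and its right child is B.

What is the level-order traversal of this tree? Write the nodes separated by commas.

X, U, Z, E, B, F, V, R, M, P, L, W, D, K, T, N, H

Level-order visits nodes level by level from the root, left to right within each level.
Level 0: X
Level 1: U, Z
Level 2: E, B, F
Level 3: V, R
Level 4: M, P, L
Level 5: W, D, K
Level 6: T, N, H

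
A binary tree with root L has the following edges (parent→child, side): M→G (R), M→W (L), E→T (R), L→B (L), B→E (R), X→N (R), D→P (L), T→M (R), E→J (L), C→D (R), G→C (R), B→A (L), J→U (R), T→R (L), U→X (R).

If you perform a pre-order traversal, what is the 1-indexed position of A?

3

Pre-order visits the node, then its left subtree, then its right subtree.
Visit L.
At L: go left to B.
  Visit B.
  At B: go left to A.
    A is a leaf — visit A.
  At B: go right to E.
    Visit E.
    At E: go left to J.
      Visit J.
      At J: no left child.
      At J: go right to U.
        Visit U.
        At U: no left child.
        At U: go right to X.
          Visit X.
          At X: no left child.
          At X: go right to N.
            N is a leaf — visit N.
    At E: go right to T.
      Visit T.
      At T: go left to R.
        R is a leaf — visit R.
      At T: go right to M.
        Visit M.
        At M: go left to W.
          W is a leaf — visit W.
        At M: go right to G.
          Visit G.
          At G: no left child.
          At G: go right to C.
            Visit C.
            At C: no left child.
            At C: go right to D.
              Visit D.
              At D: go left to P.
                P is a leaf — visit P.
              At D: no right child.
At L: no right child.
Full pre-order sequence: L, B, A, E, J, U, X, N, T, R, M, W, G, C, D, P.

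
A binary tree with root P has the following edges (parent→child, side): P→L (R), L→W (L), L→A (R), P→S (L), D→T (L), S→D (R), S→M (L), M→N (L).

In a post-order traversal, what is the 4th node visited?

Post-order visits the left subtree, then the right subtree, then the node.
At P: go left to S.
  At S: go left to M.
    At M: go left to N.
      N is a leaf — visit N.
    At M: no right child.
    Visit M.
  At S: go right to D.
    At D: go left to T.
      T is a leaf — visit T.
    At D: no right child.
    Visit D.
  Visit S.
At P: go right to L.
  At L: go left to W.
    W is a leaf — visit W.
  At L: go right to A.
    A is a leaf — visit A.
  Visit L.
Visit P.
Full post-order sequence: N, M, T, D, S, W, A, L, P.

D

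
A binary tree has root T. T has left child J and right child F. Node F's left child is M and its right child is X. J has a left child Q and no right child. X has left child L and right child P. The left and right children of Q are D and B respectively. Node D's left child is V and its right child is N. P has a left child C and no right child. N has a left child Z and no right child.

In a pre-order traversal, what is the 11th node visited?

X

Pre-order visits the node, then its left subtree, then its right subtree.
Visit T.
At T: go left to J.
  Visit J.
  At J: go left to Q.
    Visit Q.
    At Q: go left to D.
      Visit D.
      At D: go left to V.
        V is a leaf — visit V.
      At D: go right to N.
        Visit N.
        At N: go left to Z.
          Z is a leaf — visit Z.
        At N: no right child.
    At Q: go right to B.
      B is a leaf — visit B.
  At J: no right child.
At T: go right to F.
  Visit F.
  At F: go left to M.
    M is a leaf — visit M.
  At F: go right to X.
    Visit X.
    At X: go left to L.
      L is a leaf — visit L.
    At X: go right to P.
      Visit P.
      At P: go left to C.
        C is a leaf — visit C.
      At P: no right child.
Full pre-order sequence: T, J, Q, D, V, N, Z, B, F, M, X, L, P, C.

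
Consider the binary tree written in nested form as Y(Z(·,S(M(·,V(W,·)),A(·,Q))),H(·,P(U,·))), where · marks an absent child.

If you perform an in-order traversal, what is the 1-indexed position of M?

In-order visits the left subtree, then the node, then the right subtree.
At Y: go left to Z.
  At Z: no left child.
  Visit Z.
  At Z: go right to S.
    At S: go left to M.
      At M: no left child.
      Visit M.
      At M: go right to V.
        At V: go left to W.
          W is a leaf — visit W.
        Visit V.
        At V: no right child.
    Visit S.
    At S: go right to A.
      At A: no left child.
      Visit A.
      At A: go right to Q.
        Q is a leaf — visit Q.
Visit Y.
At Y: go right to H.
  At H: no left child.
  Visit H.
  At H: go right to P.
    At P: go left to U.
      U is a leaf — visit U.
    Visit P.
    At P: no right child.
Full in-order sequence: Z, M, W, V, S, A, Q, Y, H, U, P.

2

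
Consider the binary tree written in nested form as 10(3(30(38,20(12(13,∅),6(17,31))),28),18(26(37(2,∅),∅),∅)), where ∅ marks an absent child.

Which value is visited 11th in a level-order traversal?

Level-order visits nodes level by level from the root, left to right within each level.
Level 0: 10
Level 1: 3, 18
Level 2: 30, 28, 26
Level 3: 38, 20, 37
Level 4: 12, 6, 2
Level 5: 13, 17, 31
Full level-order sequence: 10, 3, 18, 30, 28, 26, 38, 20, 37, 12, 6, 2, 13, 17, 31.

6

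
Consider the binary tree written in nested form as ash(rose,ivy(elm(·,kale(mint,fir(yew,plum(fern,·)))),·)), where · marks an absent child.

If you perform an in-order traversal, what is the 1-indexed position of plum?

9

In-order visits the left subtree, then the node, then the right subtree.
At ash: go left to rose.
  rose is a leaf — visit rose.
Visit ash.
At ash: go right to ivy.
  At ivy: go left to elm.
    At elm: no left child.
    Visit elm.
    At elm: go right to kale.
      At kale: go left to mint.
        mint is a leaf — visit mint.
      Visit kale.
      At kale: go right to fir.
        At fir: go left to yew.
          yew is a leaf — visit yew.
        Visit fir.
        At fir: go right to plum.
          At plum: go left to fern.
            fern is a leaf — visit fern.
          Visit plum.
          At plum: no right child.
  Visit ivy.
  At ivy: no right child.
Full in-order sequence: rose, ash, elm, mint, kale, yew, fir, fern, plum, ivy.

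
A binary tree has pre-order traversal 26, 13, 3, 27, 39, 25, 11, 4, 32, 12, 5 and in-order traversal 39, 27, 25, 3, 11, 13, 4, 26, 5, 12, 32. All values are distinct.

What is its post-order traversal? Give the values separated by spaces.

The first element of pre-order is the root; it splits in-order into left and right subtrees.
Root 26: left subtree has 7 nodes {39, 27, 25, 3, 11, 13, 4}, right has 3 {5, 12, 32}.
  Root 13: left subtree has 5 nodes {39, 27, 25, 3, 11}, right has 1 {4}.
    Root 3: left subtree has 3 nodes {39, 27, 25}, right has 1 {11}.
      Root 27: left subtree has 1 node {39}, right has 1 {25}.
  Root 32: left subtree has 2 nodes {5, 12}, right has 0 { }.
    Root 12: left subtree has 1 node {5}, right has 0 { }.

39 25 27 11 3 4 13 5 12 32 26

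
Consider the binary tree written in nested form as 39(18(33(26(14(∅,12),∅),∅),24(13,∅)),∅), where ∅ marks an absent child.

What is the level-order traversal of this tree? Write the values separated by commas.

39, 18, 33, 24, 26, 13, 14, 12

Level-order visits nodes level by level from the root, left to right within each level.
Level 0: 39
Level 1: 18
Level 2: 33, 24
Level 3: 26, 13
Level 4: 14
Level 5: 12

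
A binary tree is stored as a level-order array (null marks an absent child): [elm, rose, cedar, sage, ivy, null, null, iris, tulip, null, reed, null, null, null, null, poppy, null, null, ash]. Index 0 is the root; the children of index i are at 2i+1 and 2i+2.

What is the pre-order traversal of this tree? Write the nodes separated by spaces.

elm rose sage iris poppy tulip ash ivy reed cedar

Pre-order visits the node, then its left subtree, then its right subtree.
Visit elm.
At elm: go left to rose.
  Visit rose.
  At rose: go left to sage.
    Visit sage.
    At sage: go left to iris.
      Visit iris.
      At iris: go left to poppy.
        poppy is a leaf — visit poppy.
      At iris: no right child.
    At sage: go right to tulip.
      Visit tulip.
      At tulip: no left child.
      At tulip: go right to ash.
        ash is a leaf — visit ash.
  At rose: go right to ivy.
    Visit ivy.
    At ivy: no left child.
    At ivy: go right to reed.
      reed is a leaf — visit reed.
At elm: go right to cedar.
  cedar is a leaf — visit cedar.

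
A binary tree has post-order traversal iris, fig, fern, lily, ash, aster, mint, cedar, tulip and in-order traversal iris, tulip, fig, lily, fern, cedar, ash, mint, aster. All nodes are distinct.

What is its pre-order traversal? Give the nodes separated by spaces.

The last element of post-order is the root; it splits in-order into left and right subtrees.
Root tulip: left subtree has 1 node {iris}, right has 7 {fig, lily, fern, cedar, ash, mint, aster}.
  Root cedar: left subtree has 3 nodes {fig, lily, fern}, right has 3 {ash, mint, aster}.
    Root lily: left subtree has 1 node {fig}, right has 1 {fern}.
    Root mint: left subtree has 1 node {ash}, right has 1 {aster}.

tulip iris cedar lily fig fern mint ash aster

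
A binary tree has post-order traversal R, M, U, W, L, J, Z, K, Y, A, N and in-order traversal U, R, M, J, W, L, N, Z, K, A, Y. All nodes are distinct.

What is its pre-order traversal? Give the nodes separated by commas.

N, J, U, M, R, L, W, A, K, Z, Y

The last element of post-order is the root; it splits in-order into left and right subtrees.
Root N: left subtree has 6 nodes {U, R, M, J, W, L}, right has 4 {Z, K, A, Y}.
  Root J: left subtree has 3 nodes {U, R, M}, right has 2 {W, L}.
    Root U: left subtree has 0 nodes { }, right has 2 {R, M}.
      Root M: left subtree has 1 node {R}, right has 0 { }.
    Root L: left subtree has 1 node {W}, right has 0 { }.
  Root A: left subtree has 2 nodes {Z, K}, right has 1 {Y}.
    Root K: left subtree has 1 node {Z}, right has 0 { }.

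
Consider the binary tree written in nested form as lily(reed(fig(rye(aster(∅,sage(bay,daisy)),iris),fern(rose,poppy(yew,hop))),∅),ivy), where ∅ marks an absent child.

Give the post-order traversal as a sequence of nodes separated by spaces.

Post-order visits the left subtree, then the right subtree, then the node.
At lily: go left to reed.
  At reed: go left to fig.
    At fig: go left to rye.
      At rye: go left to aster.
        At aster: no left child.
        At aster: go right to sage.
          At sage: go left to bay.
            bay is a leaf — visit bay.
          At sage: go right to daisy.
            daisy is a leaf — visit daisy.
          Visit sage.
        Visit aster.
      At rye: go right to iris.
        iris is a leaf — visit iris.
      Visit rye.
    At fig: go right to fern.
      At fern: go left to rose.
        rose is a leaf — visit rose.
      At fern: go right to poppy.
        At poppy: go left to yew.
          yew is a leaf — visit yew.
        At poppy: go right to hop.
          hop is a leaf — visit hop.
        Visit poppy.
      Visit fern.
    Visit fig.
  At reed: no right child.
  Visit reed.
At lily: go right to ivy.
  ivy is a leaf — visit ivy.
Visit lily.

bay daisy sage aster iris rye rose yew hop poppy fern fig reed ivy lily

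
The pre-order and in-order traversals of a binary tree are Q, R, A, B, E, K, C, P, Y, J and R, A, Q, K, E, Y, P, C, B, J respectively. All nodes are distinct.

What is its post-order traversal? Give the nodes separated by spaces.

A R K Y P C E J B Q

The first element of pre-order is the root; it splits in-order into left and right subtrees.
Root Q: left subtree has 2 nodes {R, A}, right has 7 {K, E, Y, P, C, B, J}.
  Root R: left subtree has 0 nodes { }, right has 1 {A}.
  Root B: left subtree has 5 nodes {K, E, Y, P, C}, right has 1 {J}.
    Root E: left subtree has 1 node {K}, right has 3 {Y, P, C}.
      Root C: left subtree has 2 nodes {Y, P}, right has 0 { }.
        Root P: left subtree has 1 node {Y}, right has 0 { }.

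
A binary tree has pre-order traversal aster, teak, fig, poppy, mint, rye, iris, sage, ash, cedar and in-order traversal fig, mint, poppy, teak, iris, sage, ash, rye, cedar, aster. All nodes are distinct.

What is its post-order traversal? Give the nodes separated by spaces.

mint poppy fig ash sage iris cedar rye teak aster

The first element of pre-order is the root; it splits in-order into left and right subtrees.
Root aster: left subtree has 9 nodes {fig, mint, poppy, teak, iris, sage, ash, rye, cedar}, right has 0 { }.
  Root teak: left subtree has 3 nodes {fig, mint, poppy}, right has 5 {iris, sage, ash, rye, cedar}.
    Root fig: left subtree has 0 nodes { }, right has 2 {mint, poppy}.
      Root poppy: left subtree has 1 node {mint}, right has 0 { }.
    Root rye: left subtree has 3 nodes {iris, sage, ash}, right has 1 {cedar}.
      Root iris: left subtree has 0 nodes { }, right has 2 {sage, ash}.
        Root sage: left subtree has 0 nodes { }, right has 1 {ash}.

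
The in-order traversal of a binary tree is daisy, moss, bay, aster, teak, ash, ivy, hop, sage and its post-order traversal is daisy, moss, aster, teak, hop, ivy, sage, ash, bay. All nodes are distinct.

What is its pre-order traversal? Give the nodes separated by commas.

The last element of post-order is the root; it splits in-order into left and right subtrees.
Root bay: left subtree has 2 nodes {daisy, moss}, right has 6 {aster, teak, ash, ivy, hop, sage}.
  Root moss: left subtree has 1 node {daisy}, right has 0 { }.
  Root ash: left subtree has 2 nodes {aster, teak}, right has 3 {ivy, hop, sage}.
    Root teak: left subtree has 1 node {aster}, right has 0 { }.
    Root sage: left subtree has 2 nodes {ivy, hop}, right has 0 { }.
      Root ivy: left subtree has 0 nodes { }, right has 1 {hop}.

bay, moss, daisy, ash, teak, aster, sage, ivy, hop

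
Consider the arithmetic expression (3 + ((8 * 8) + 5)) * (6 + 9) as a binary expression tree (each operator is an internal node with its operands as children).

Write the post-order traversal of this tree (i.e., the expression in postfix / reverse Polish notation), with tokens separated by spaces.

Post-order on an expression tree gives postfix notation: for each operator, emit left operand, right operand, then the operator.

3 8 8 * 5 + + 6 9 + *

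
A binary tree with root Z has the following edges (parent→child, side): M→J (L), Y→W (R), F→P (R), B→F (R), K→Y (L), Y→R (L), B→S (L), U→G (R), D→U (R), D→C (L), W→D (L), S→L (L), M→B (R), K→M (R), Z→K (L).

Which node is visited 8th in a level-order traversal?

B

Level-order visits nodes level by level from the root, left to right within each level.
Level 0: Z
Level 1: K
Level 2: Y, M
Level 3: R, W, J, B
Level 4: D, S, F
Level 5: C, U, L, P
Level 6: G
Full level-order sequence: Z, K, Y, M, R, W, J, B, D, S, F, C, U, L, P, G.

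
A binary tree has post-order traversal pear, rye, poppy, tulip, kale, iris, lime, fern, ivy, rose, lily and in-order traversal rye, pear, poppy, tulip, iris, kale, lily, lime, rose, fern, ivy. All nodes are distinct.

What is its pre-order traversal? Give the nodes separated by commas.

lily, iris, tulip, poppy, rye, pear, kale, rose, lime, ivy, fern

The last element of post-order is the root; it splits in-order into left and right subtrees.
Root lily: left subtree has 6 nodes {rye, pear, poppy, tulip, iris, kale}, right has 4 {lime, rose, fern, ivy}.
  Root iris: left subtree has 4 nodes {rye, pear, poppy, tulip}, right has 1 {kale}.
    Root tulip: left subtree has 3 nodes {rye, pear, poppy}, right has 0 { }.
      Root poppy: left subtree has 2 nodes {rye, pear}, right has 0 { }.
        Root rye: left subtree has 0 nodes { }, right has 1 {pear}.
  Root rose: left subtree has 1 node {lime}, right has 2 {fern, ivy}.
    Root ivy: left subtree has 1 node {fern}, right has 0 { }.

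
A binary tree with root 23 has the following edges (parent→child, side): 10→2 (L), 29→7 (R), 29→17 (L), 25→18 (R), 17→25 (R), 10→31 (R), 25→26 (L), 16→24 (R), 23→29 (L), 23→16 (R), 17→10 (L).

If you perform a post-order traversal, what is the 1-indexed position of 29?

9

Post-order visits the left subtree, then the right subtree, then the node.
At 23: go left to 29.
  At 29: go left to 17.
    At 17: go left to 10.
      At 10: go left to 2.
        2 is a leaf — visit 2.
      At 10: go right to 31.
        31 is a leaf — visit 31.
      Visit 10.
    At 17: go right to 25.
      At 25: go left to 26.
        26 is a leaf — visit 26.
      At 25: go right to 18.
        18 is a leaf — visit 18.
      Visit 25.
    Visit 17.
  At 29: go right to 7.
    7 is a leaf — visit 7.
  Visit 29.
At 23: go right to 16.
  At 16: no left child.
  At 16: go right to 24.
    24 is a leaf — visit 24.
  Visit 16.
Visit 23.
Full post-order sequence: 2, 31, 10, 26, 18, 25, 17, 7, 29, 24, 16, 23.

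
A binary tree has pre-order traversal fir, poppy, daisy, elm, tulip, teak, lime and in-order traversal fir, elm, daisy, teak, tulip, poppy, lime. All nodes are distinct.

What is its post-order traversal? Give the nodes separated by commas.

The first element of pre-order is the root; it splits in-order into left and right subtrees.
Root fir: left subtree has 0 nodes { }, right has 6 {elm, daisy, teak, tulip, poppy, lime}.
  Root poppy: left subtree has 4 nodes {elm, daisy, teak, tulip}, right has 1 {lime}.
    Root daisy: left subtree has 1 node {elm}, right has 2 {teak, tulip}.
      Root tulip: left subtree has 1 node {teak}, right has 0 { }.

elm, teak, tulip, daisy, lime, poppy, fir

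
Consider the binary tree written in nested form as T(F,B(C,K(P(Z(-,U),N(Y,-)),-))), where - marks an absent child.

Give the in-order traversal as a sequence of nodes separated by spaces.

In-order visits the left subtree, then the node, then the right subtree.
At T: go left to F.
  F is a leaf — visit F.
Visit T.
At T: go right to B.
  At B: go left to C.
    C is a leaf — visit C.
  Visit B.
  At B: go right to K.
    At K: go left to P.
      At P: go left to Z.
        At Z: no left child.
        Visit Z.
        At Z: go right to U.
          U is a leaf — visit U.
      Visit P.
      At P: go right to N.
        At N: go left to Y.
          Y is a leaf — visit Y.
        Visit N.
        At N: no right child.
    Visit K.
    At K: no right child.

F T C B Z U P Y N K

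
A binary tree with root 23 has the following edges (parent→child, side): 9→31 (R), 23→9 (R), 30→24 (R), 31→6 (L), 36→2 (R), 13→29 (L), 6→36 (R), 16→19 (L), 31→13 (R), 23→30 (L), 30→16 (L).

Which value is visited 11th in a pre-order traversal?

13

Pre-order visits the node, then its left subtree, then its right subtree.
Visit 23.
At 23: go left to 30.
  Visit 30.
  At 30: go left to 16.
    Visit 16.
    At 16: go left to 19.
      19 is a leaf — visit 19.
    At 16: no right child.
  At 30: go right to 24.
    24 is a leaf — visit 24.
At 23: go right to 9.
  Visit 9.
  At 9: no left child.
  At 9: go right to 31.
    Visit 31.
    At 31: go left to 6.
      Visit 6.
      At 6: no left child.
      At 6: go right to 36.
        Visit 36.
        At 36: no left child.
        At 36: go right to 2.
          2 is a leaf — visit 2.
    At 31: go right to 13.
      Visit 13.
      At 13: go left to 29.
        29 is a leaf — visit 29.
      At 13: no right child.
Full pre-order sequence: 23, 30, 16, 19, 24, 9, 31, 6, 36, 2, 13, 29.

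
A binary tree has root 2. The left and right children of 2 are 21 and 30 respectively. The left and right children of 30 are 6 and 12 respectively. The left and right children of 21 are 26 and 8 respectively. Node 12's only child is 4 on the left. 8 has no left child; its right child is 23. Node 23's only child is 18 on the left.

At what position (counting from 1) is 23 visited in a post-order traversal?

3

Post-order visits the left subtree, then the right subtree, then the node.
At 2: go left to 21.
  At 21: go left to 26.
    26 is a leaf — visit 26.
  At 21: go right to 8.
    At 8: no left child.
    At 8: go right to 23.
      At 23: go left to 18.
        18 is a leaf — visit 18.
      At 23: no right child.
      Visit 23.
    Visit 8.
  Visit 21.
At 2: go right to 30.
  At 30: go left to 6.
    6 is a leaf — visit 6.
  At 30: go right to 12.
    At 12: go left to 4.
      4 is a leaf — visit 4.
    At 12: no right child.
    Visit 12.
  Visit 30.
Visit 2.
Full post-order sequence: 26, 18, 23, 8, 21, 6, 4, 12, 30, 2.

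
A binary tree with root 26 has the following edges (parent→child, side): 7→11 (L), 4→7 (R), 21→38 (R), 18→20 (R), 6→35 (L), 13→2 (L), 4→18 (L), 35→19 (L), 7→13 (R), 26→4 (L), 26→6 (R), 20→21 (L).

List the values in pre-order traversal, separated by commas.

Pre-order visits the node, then its left subtree, then its right subtree.
Visit 26.
At 26: go left to 4.
  Visit 4.
  At 4: go left to 18.
    Visit 18.
    At 18: no left child.
    At 18: go right to 20.
      Visit 20.
      At 20: go left to 21.
        Visit 21.
        At 21: no left child.
        At 21: go right to 38.
          38 is a leaf — visit 38.
      At 20: no right child.
  At 4: go right to 7.
    Visit 7.
    At 7: go left to 11.
      11 is a leaf — visit 11.
    At 7: go right to 13.
      Visit 13.
      At 13: go left to 2.
        2 is a leaf — visit 2.
      At 13: no right child.
At 26: go right to 6.
  Visit 6.
  At 6: go left to 35.
    Visit 35.
    At 35: go left to 19.
      19 is a leaf — visit 19.
    At 35: no right child.
  At 6: no right child.

26, 4, 18, 20, 21, 38, 7, 11, 13, 2, 6, 35, 19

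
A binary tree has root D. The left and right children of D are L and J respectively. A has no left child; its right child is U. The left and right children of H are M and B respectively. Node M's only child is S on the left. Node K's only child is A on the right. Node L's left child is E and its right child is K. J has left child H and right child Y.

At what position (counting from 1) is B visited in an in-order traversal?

In-order visits the left subtree, then the node, then the right subtree.
At D: go left to L.
  At L: go left to E.
    E is a leaf — visit E.
  Visit L.
  At L: go right to K.
    At K: no left child.
    Visit K.
    At K: go right to A.
      At A: no left child.
      Visit A.
      At A: go right to U.
        U is a leaf — visit U.
Visit D.
At D: go right to J.
  At J: go left to H.
    At H: go left to M.
      At M: go left to S.
        S is a leaf — visit S.
      Visit M.
      At M: no right child.
    Visit H.
    At H: go right to B.
      B is a leaf — visit B.
  Visit J.
  At J: go right to Y.
    Y is a leaf — visit Y.
Full in-order sequence: E, L, K, A, U, D, S, M, H, B, J, Y.

10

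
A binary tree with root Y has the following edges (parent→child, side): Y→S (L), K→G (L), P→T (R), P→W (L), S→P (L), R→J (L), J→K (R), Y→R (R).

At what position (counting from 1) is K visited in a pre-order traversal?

8

Pre-order visits the node, then its left subtree, then its right subtree.
Visit Y.
At Y: go left to S.
  Visit S.
  At S: go left to P.
    Visit P.
    At P: go left to W.
      W is a leaf — visit W.
    At P: go right to T.
      T is a leaf — visit T.
  At S: no right child.
At Y: go right to R.
  Visit R.
  At R: go left to J.
    Visit J.
    At J: no left child.
    At J: go right to K.
      Visit K.
      At K: go left to G.
        G is a leaf — visit G.
      At K: no right child.
  At R: no right child.
Full pre-order sequence: Y, S, P, W, T, R, J, K, G.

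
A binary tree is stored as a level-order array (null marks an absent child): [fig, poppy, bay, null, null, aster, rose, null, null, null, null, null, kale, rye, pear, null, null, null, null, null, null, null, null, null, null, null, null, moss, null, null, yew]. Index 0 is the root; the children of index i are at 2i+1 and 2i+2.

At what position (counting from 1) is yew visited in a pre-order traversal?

Pre-order visits the node, then its left subtree, then its right subtree.
Visit fig.
At fig: go left to poppy.
  poppy is a leaf — visit poppy.
At fig: go right to bay.
  Visit bay.
  At bay: go left to aster.
    Visit aster.
    At aster: no left child.
    At aster: go right to kale.
      kale is a leaf — visit kale.
  At bay: go right to rose.
    Visit rose.
    At rose: go left to rye.
      Visit rye.
      At rye: go left to moss.
        moss is a leaf — visit moss.
      At rye: no right child.
    At rose: go right to pear.
      Visit pear.
      At pear: no left child.
      At pear: go right to yew.
        yew is a leaf — visit yew.
Full pre-order sequence: fig, poppy, bay, aster, kale, rose, rye, moss, pear, yew.

10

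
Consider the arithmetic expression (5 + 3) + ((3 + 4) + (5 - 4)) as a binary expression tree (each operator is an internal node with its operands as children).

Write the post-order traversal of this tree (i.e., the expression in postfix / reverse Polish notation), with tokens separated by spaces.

Post-order on an expression tree gives postfix notation: for each operator, emit left operand, right operand, then the operator.

5 3 + 3 4 + 5 4 - + +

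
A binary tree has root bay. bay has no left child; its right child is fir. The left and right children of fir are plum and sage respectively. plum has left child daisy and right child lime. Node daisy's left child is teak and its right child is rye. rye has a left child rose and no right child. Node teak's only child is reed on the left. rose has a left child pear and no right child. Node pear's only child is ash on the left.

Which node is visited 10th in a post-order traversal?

sage

Post-order visits the left subtree, then the right subtree, then the node.
At bay: no left child.
At bay: go right to fir.
  At fir: go left to plum.
    At plum: go left to daisy.
      At daisy: go left to teak.
        At teak: go left to reed.
          reed is a leaf — visit reed.
        At teak: no right child.
        Visit teak.
      At daisy: go right to rye.
        At rye: go left to rose.
          At rose: go left to pear.
            At pear: go left to ash.
              ash is a leaf — visit ash.
            At pear: no right child.
            Visit pear.
          At rose: no right child.
          Visit rose.
        At rye: no right child.
        Visit rye.
      Visit daisy.
    At plum: go right to lime.
      lime is a leaf — visit lime.
    Visit plum.
  At fir: go right to sage.
    sage is a leaf — visit sage.
  Visit fir.
Visit bay.
Full post-order sequence: reed, teak, ash, pear, rose, rye, daisy, lime, plum, sage, fir, bay.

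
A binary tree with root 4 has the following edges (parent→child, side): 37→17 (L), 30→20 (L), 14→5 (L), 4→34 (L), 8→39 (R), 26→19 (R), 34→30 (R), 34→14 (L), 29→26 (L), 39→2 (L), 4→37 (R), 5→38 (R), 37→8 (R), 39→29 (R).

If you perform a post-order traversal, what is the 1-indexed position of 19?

9

Post-order visits the left subtree, then the right subtree, then the node.
At 4: go left to 34.
  At 34: go left to 14.
    At 14: go left to 5.
      At 5: no left child.
      At 5: go right to 38.
        38 is a leaf — visit 38.
      Visit 5.
    At 14: no right child.
    Visit 14.
  At 34: go right to 30.
    At 30: go left to 20.
      20 is a leaf — visit 20.
    At 30: no right child.
    Visit 30.
  Visit 34.
At 4: go right to 37.
  At 37: go left to 17.
    17 is a leaf — visit 17.
  At 37: go right to 8.
    At 8: no left child.
    At 8: go right to 39.
      At 39: go left to 2.
        2 is a leaf — visit 2.
      At 39: go right to 29.
        At 29: go left to 26.
          At 26: no left child.
          At 26: go right to 19.
            19 is a leaf — visit 19.
          Visit 26.
        At 29: no right child.
        Visit 29.
      Visit 39.
    Visit 8.
  Visit 37.
Visit 4.
Full post-order sequence: 38, 5, 14, 20, 30, 34, 17, 2, 19, 26, 29, 39, 8, 37, 4.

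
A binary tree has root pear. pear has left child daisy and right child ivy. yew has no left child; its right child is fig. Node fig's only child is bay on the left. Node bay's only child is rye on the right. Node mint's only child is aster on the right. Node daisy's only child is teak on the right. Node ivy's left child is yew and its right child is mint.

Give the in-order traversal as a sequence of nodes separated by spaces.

daisy teak pear yew bay rye fig ivy mint aster

In-order visits the left subtree, then the node, then the right subtree.
At pear: go left to daisy.
  At daisy: no left child.
  Visit daisy.
  At daisy: go right to teak.
    teak is a leaf — visit teak.
Visit pear.
At pear: go right to ivy.
  At ivy: go left to yew.
    At yew: no left child.
    Visit yew.
    At yew: go right to fig.
      At fig: go left to bay.
        At bay: no left child.
        Visit bay.
        At bay: go right to rye.
          rye is a leaf — visit rye.
      Visit fig.
      At fig: no right child.
  Visit ivy.
  At ivy: go right to mint.
    At mint: no left child.
    Visit mint.
    At mint: go right to aster.
      aster is a leaf — visit aster.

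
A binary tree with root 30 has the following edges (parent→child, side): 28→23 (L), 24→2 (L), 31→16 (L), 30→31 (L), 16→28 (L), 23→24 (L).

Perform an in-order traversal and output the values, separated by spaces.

2 24 23 28 16 31 30

In-order visits the left subtree, then the node, then the right subtree.
At 30: go left to 31.
  At 31: go left to 16.
    At 16: go left to 28.
      At 28: go left to 23.
        At 23: go left to 24.
          At 24: go left to 2.
            2 is a leaf — visit 2.
          Visit 24.
          At 24: no right child.
        Visit 23.
        At 23: no right child.
      Visit 28.
      At 28: no right child.
    Visit 16.
    At 16: no right child.
  Visit 31.
  At 31: no right child.
Visit 30.
At 30: no right child.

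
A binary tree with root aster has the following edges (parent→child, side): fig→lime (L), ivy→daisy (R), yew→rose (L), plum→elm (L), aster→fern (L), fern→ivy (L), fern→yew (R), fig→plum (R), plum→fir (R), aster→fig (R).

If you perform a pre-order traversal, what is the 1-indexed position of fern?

Pre-order visits the node, then its left subtree, then its right subtree.
Visit aster.
At aster: go left to fern.
  Visit fern.
  At fern: go left to ivy.
    Visit ivy.
    At ivy: no left child.
    At ivy: go right to daisy.
      daisy is a leaf — visit daisy.
  At fern: go right to yew.
    Visit yew.
    At yew: go left to rose.
      rose is a leaf — visit rose.
    At yew: no right child.
At aster: go right to fig.
  Visit fig.
  At fig: go left to lime.
    lime is a leaf — visit lime.
  At fig: go right to plum.
    Visit plum.
    At plum: go left to elm.
      elm is a leaf — visit elm.
    At plum: go right to fir.
      fir is a leaf — visit fir.
Full pre-order sequence: aster, fern, ivy, daisy, yew, rose, fig, lime, plum, elm, fir.

2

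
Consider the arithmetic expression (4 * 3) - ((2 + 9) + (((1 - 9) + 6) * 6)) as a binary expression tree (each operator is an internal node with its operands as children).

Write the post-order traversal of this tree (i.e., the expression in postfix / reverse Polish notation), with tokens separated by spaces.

4 3 * 2 9 + 1 9 - 6 + 6 * + -

Post-order on an expression tree gives postfix notation: for each operator, emit left operand, right operand, then the operator.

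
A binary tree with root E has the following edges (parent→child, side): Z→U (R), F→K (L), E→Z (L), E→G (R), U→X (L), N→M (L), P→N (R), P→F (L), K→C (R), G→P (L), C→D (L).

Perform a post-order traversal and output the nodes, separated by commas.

X, U, Z, D, C, K, F, M, N, P, G, E

Post-order visits the left subtree, then the right subtree, then the node.
At E: go left to Z.
  At Z: no left child.
  At Z: go right to U.
    At U: go left to X.
      X is a leaf — visit X.
    At U: no right child.
    Visit U.
  Visit Z.
At E: go right to G.
  At G: go left to P.
    At P: go left to F.
      At F: go left to K.
        At K: no left child.
        At K: go right to C.
          At C: go left to D.
            D is a leaf — visit D.
          At C: no right child.
          Visit C.
        Visit K.
      At F: no right child.
      Visit F.
    At P: go right to N.
      At N: go left to M.
        M is a leaf — visit M.
      At N: no right child.
      Visit N.
    Visit P.
  At G: no right child.
  Visit G.
Visit E.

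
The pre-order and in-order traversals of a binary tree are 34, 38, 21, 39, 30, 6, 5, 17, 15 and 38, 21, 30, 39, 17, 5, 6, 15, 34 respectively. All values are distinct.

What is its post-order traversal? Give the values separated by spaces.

The first element of pre-order is the root; it splits in-order into left and right subtrees.
Root 34: left subtree has 8 nodes {38, 21, 30, 39, 17, 5, 6, 15}, right has 0 { }.
  Root 38: left subtree has 0 nodes { }, right has 7 {21, 30, 39, 17, 5, 6, 15}.
    Root 21: left subtree has 0 nodes { }, right has 6 {30, 39, 17, 5, 6, 15}.
      Root 39: left subtree has 1 node {30}, right has 4 {17, 5, 6, 15}.
        Root 6: left subtree has 2 nodes {17, 5}, right has 1 {15}.
          Root 5: left subtree has 1 node {17}, right has 0 { }.

30 17 5 15 6 39 21 38 34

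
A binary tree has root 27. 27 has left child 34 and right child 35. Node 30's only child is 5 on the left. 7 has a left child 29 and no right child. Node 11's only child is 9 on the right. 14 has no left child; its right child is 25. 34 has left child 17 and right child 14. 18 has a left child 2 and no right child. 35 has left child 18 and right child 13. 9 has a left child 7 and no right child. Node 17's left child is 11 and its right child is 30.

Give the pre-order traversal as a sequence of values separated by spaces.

27 34 17 11 9 7 29 30 5 14 25 35 18 2 13

Pre-order visits the node, then its left subtree, then its right subtree.
Visit 27.
At 27: go left to 34.
  Visit 34.
  At 34: go left to 17.
    Visit 17.
    At 17: go left to 11.
      Visit 11.
      At 11: no left child.
      At 11: go right to 9.
        Visit 9.
        At 9: go left to 7.
          Visit 7.
          At 7: go left to 29.
            29 is a leaf — visit 29.
          At 7: no right child.
        At 9: no right child.
    At 17: go right to 30.
      Visit 30.
      At 30: go left to 5.
        5 is a leaf — visit 5.
      At 30: no right child.
  At 34: go right to 14.
    Visit 14.
    At 14: no left child.
    At 14: go right to 25.
      25 is a leaf — visit 25.
At 27: go right to 35.
  Visit 35.
  At 35: go left to 18.
    Visit 18.
    At 18: go left to 2.
      2 is a leaf — visit 2.
    At 18: no right child.
  At 35: go right to 13.
    13 is a leaf — visit 13.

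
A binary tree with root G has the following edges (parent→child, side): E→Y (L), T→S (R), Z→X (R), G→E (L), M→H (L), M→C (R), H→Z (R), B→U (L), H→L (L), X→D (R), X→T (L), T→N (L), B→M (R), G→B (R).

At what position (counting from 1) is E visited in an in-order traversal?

2

In-order visits the left subtree, then the node, then the right subtree.
At G: go left to E.
  At E: go left to Y.
    Y is a leaf — visit Y.
  Visit E.
  At E: no right child.
Visit G.
At G: go right to B.
  At B: go left to U.
    U is a leaf — visit U.
  Visit B.
  At B: go right to M.
    At M: go left to H.
      At H: go left to L.
        L is a leaf — visit L.
      Visit H.
      At H: go right to Z.
        At Z: no left child.
        Visit Z.
        At Z: go right to X.
          At X: go left to T.
            At T: go left to N.
              N is a leaf — visit N.
            Visit T.
            At T: go right to S.
              S is a leaf — visit S.
          Visit X.
          At X: go right to D.
            D is a leaf — visit D.
    Visit M.
    At M: go right to C.
      C is a leaf — visit C.
Full in-order sequence: Y, E, G, U, B, L, H, Z, N, T, S, X, D, M, C.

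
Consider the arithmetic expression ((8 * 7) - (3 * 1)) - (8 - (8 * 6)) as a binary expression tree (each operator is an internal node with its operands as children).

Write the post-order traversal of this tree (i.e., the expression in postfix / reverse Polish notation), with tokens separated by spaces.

Post-order on an expression tree gives postfix notation: for each operator, emit left operand, right operand, then the operator.

8 7 * 3 1 * - 8 8 6 * - -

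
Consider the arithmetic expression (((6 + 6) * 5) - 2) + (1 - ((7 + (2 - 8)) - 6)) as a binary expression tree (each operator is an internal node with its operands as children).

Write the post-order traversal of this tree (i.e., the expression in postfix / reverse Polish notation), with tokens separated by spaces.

Post-order on an expression tree gives postfix notation: for each operator, emit left operand, right operand, then the operator.

6 6 + 5 * 2 - 1 7 2 8 - + 6 - - +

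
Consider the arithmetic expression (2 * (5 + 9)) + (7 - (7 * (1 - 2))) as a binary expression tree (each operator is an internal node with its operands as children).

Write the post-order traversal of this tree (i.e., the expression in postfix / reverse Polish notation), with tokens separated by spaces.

Post-order on an expression tree gives postfix notation: for each operator, emit left operand, right operand, then the operator.

2 5 9 + * 7 7 1 2 - * - +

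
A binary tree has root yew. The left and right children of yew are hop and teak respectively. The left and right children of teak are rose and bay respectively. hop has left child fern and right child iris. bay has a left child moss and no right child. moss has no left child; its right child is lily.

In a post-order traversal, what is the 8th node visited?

teak

Post-order visits the left subtree, then the right subtree, then the node.
At yew: go left to hop.
  At hop: go left to fern.
    fern is a leaf — visit fern.
  At hop: go right to iris.
    iris is a leaf — visit iris.
  Visit hop.
At yew: go right to teak.
  At teak: go left to rose.
    rose is a leaf — visit rose.
  At teak: go right to bay.
    At bay: go left to moss.
      At moss: no left child.
      At moss: go right to lily.
        lily is a leaf — visit lily.
      Visit moss.
    At bay: no right child.
    Visit bay.
  Visit teak.
Visit yew.
Full post-order sequence: fern, iris, hop, rose, lily, moss, bay, teak, yew.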